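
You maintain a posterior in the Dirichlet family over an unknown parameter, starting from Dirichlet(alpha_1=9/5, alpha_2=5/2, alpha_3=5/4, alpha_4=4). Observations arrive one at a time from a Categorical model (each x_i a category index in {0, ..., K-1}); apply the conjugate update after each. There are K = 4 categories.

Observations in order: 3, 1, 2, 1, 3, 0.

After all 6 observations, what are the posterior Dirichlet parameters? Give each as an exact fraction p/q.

obs 1: x=3 → posterior Dirichlet(9/5, 5/2, 5/4, 5)
obs 2: x=1 → posterior Dirichlet(9/5, 7/2, 5/4, 5)
obs 3: x=2 → posterior Dirichlet(9/5, 7/2, 9/4, 5)
obs 4: x=1 → posterior Dirichlet(9/5, 9/2, 9/4, 5)
obs 5: x=3 → posterior Dirichlet(9/5, 9/2, 9/4, 6)
obs 6: x=0 → posterior Dirichlet(14/5, 9/2, 9/4, 6)

alpha_1=14/5, alpha_2=9/2, alpha_3=9/4, alpha_4=6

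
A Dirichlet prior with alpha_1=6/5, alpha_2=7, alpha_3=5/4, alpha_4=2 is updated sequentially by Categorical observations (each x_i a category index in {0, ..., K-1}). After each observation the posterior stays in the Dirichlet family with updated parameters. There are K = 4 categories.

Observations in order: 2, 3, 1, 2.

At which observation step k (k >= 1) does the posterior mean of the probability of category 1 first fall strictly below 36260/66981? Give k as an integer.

obs 1: x=2 → posterior Dirichlet(6/5, 7, 9/4, 2)
obs 2: x=3 → posterior Dirichlet(6/5, 7, 9/4, 3)
obs 3: x=1 → posterior Dirichlet(6/5, 8, 9/4, 3)
obs 4: x=2 → posterior Dirichlet(6/5, 8, 13/4, 3)

k = 2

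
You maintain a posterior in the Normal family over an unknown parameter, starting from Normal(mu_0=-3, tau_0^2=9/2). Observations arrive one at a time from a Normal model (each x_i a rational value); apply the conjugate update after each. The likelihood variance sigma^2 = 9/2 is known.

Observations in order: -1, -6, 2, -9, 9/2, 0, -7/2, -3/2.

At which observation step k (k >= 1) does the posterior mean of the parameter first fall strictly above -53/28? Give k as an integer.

obs 1: x=-1 → posterior Normal(-2, 9/4)
obs 2: x=-6 → posterior Normal(-10/3, 3/2)
obs 3: x=2 → posterior Normal(-2, 9/8)
obs 4: x=-9 → posterior Normal(-17/5, 9/10)
obs 5: x=9/2 → posterior Normal(-25/12, 3/4)
obs 6: x=0 → posterior Normal(-25/14, 9/14)
obs 7: x=-7/2 → posterior Normal(-2, 9/16)
obs 8: x=-3/2 → posterior Normal(-35/18, 1/2)

k = 6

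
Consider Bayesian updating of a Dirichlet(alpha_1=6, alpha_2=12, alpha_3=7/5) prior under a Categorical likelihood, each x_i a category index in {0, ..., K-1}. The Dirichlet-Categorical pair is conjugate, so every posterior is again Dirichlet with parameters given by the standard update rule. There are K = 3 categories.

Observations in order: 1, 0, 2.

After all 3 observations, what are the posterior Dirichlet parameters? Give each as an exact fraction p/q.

obs 1: x=1 → posterior Dirichlet(6, 13, 7/5)
obs 2: x=0 → posterior Dirichlet(7, 13, 7/5)
obs 3: x=2 → posterior Dirichlet(7, 13, 12/5)

alpha_1=7, alpha_2=13, alpha_3=12/5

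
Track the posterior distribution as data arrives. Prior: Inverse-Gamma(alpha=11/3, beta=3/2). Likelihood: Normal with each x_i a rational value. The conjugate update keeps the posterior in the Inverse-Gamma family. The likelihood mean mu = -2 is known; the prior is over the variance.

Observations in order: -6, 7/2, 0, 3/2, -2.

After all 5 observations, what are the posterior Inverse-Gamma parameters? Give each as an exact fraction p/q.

obs 1: x=-6 → posterior Inverse-Gamma(25/6, 19/2)
obs 2: x=7/2 → posterior Inverse-Gamma(14/3, 197/8)
obs 3: x=0 → posterior Inverse-Gamma(31/6, 213/8)
obs 4: x=3/2 → posterior Inverse-Gamma(17/3, 131/4)
obs 5: x=-2 → posterior Inverse-Gamma(37/6, 131/4)

alpha=37/6, beta=131/4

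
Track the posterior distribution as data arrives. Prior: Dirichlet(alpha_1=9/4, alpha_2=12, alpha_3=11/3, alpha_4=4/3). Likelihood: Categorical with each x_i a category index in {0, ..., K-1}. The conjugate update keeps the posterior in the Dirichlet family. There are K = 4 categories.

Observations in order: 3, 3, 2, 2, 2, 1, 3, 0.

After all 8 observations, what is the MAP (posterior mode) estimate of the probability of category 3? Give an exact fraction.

40/279

obs 1: x=3 → posterior Dirichlet(9/4, 12, 11/3, 7/3)
obs 2: x=3 → posterior Dirichlet(9/4, 12, 11/3, 10/3)
obs 3: x=2 → posterior Dirichlet(9/4, 12, 14/3, 10/3)
obs 4: x=2 → posterior Dirichlet(9/4, 12, 17/3, 10/3)
obs 5: x=2 → posterior Dirichlet(9/4, 12, 20/3, 10/3)
obs 6: x=1 → posterior Dirichlet(9/4, 13, 20/3, 10/3)
obs 7: x=3 → posterior Dirichlet(9/4, 13, 20/3, 13/3)
obs 8: x=0 → posterior Dirichlet(13/4, 13, 20/3, 13/3)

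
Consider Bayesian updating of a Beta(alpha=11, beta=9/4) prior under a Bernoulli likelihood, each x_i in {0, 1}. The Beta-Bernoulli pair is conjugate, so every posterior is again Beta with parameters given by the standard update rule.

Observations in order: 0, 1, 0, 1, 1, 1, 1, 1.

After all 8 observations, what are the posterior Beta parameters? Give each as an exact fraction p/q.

obs 1: x=0 → posterior Beta(11, 13/4)
obs 2: x=1 → posterior Beta(12, 13/4)
obs 3: x=0 → posterior Beta(12, 17/4)
obs 4: x=1 → posterior Beta(13, 17/4)
obs 5: x=1 → posterior Beta(14, 17/4)
obs 6: x=1 → posterior Beta(15, 17/4)
obs 7: x=1 → posterior Beta(16, 17/4)
obs 8: x=1 → posterior Beta(17, 17/4)

alpha=17, beta=17/4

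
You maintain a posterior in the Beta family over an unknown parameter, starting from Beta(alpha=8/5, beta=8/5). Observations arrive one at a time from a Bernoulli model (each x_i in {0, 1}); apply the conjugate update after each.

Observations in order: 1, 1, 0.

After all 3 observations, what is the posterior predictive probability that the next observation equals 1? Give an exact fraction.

obs 1: x=1 → posterior Beta(13/5, 8/5)
obs 2: x=1 → posterior Beta(18/5, 8/5)
obs 3: x=0 → posterior Beta(18/5, 13/5)

18/31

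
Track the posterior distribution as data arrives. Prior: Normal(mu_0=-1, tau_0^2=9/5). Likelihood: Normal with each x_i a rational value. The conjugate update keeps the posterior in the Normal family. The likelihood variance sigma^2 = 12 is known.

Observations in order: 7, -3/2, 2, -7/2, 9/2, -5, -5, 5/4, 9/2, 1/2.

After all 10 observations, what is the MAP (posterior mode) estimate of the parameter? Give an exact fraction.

-23/200

obs 1: x=7 → posterior Normal(1/23, 36/23)
obs 2: x=-3/2 → posterior Normal(-7/52, 18/13)
obs 3: x=2 → posterior Normal(5/58, 36/29)
obs 4: x=-7/2 → posterior Normal(-1/4, 9/8)
obs 5: x=9/2 → posterior Normal(11/70, 36/35)
obs 6: x=-5 → posterior Normal(-1/4, 18/19)
obs 7: x=-5 → posterior Normal(-49/82, 36/41)
obs 8: x=5/4 → posterior Normal(-83/176, 9/11)
obs 9: x=9/2 → posterior Normal(-29/188, 36/47)
obs 10: x=1/2 → posterior Normal(-23/200, 18/25)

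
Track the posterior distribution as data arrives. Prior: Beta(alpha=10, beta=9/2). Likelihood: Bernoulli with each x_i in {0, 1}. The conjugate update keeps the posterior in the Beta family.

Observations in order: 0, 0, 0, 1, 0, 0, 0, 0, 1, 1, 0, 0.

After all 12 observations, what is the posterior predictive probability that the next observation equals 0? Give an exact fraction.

27/53

obs 1: x=0 → posterior Beta(10, 11/2)
obs 2: x=0 → posterior Beta(10, 13/2)
obs 3: x=0 → posterior Beta(10, 15/2)
obs 4: x=1 → posterior Beta(11, 15/2)
obs 5: x=0 → posterior Beta(11, 17/2)
obs 6: x=0 → posterior Beta(11, 19/2)
obs 7: x=0 → posterior Beta(11, 21/2)
obs 8: x=0 → posterior Beta(11, 23/2)
obs 9: x=1 → posterior Beta(12, 23/2)
obs 10: x=1 → posterior Beta(13, 23/2)
obs 11: x=0 → posterior Beta(13, 25/2)
obs 12: x=0 → posterior Beta(13, 27/2)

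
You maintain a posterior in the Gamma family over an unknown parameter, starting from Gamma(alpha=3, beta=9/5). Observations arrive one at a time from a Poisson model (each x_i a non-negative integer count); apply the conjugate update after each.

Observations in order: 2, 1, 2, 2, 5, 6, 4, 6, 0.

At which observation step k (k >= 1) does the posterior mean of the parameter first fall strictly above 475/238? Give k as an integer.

obs 1: x=2 → posterior Gamma(5, 14/5)
obs 2: x=1 → posterior Gamma(6, 19/5)
obs 3: x=2 → posterior Gamma(8, 24/5)
obs 4: x=2 → posterior Gamma(10, 29/5)
obs 5: x=5 → posterior Gamma(15, 34/5)
obs 6: x=6 → posterior Gamma(21, 39/5)
obs 7: x=4 → posterior Gamma(25, 44/5)
obs 8: x=6 → posterior Gamma(31, 49/5)
obs 9: x=0 → posterior Gamma(31, 54/5)

k = 5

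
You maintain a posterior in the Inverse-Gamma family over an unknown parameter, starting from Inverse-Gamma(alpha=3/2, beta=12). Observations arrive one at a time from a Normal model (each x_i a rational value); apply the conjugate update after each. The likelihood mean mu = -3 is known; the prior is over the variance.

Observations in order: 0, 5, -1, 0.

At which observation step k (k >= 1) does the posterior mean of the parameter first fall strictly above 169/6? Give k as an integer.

k = 2

obs 1: x=0 → posterior Inverse-Gamma(2, 33/2)
obs 2: x=5 → posterior Inverse-Gamma(5/2, 97/2)
obs 3: x=-1 → posterior Inverse-Gamma(3, 101/2)
obs 4: x=0 → posterior Inverse-Gamma(7/2, 55)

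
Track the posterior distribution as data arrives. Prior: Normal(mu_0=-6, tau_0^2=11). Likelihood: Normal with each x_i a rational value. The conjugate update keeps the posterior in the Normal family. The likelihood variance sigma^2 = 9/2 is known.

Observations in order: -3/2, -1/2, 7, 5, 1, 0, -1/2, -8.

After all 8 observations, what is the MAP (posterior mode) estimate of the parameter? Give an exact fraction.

1/185

obs 1: x=-3/2 → posterior Normal(-87/31, 99/31)
obs 2: x=-1/2 → posterior Normal(-98/53, 99/53)
obs 3: x=7 → posterior Normal(56/75, 33/25)
obs 4: x=5 → posterior Normal(166/97, 99/97)
obs 5: x=1 → posterior Normal(188/119, 99/119)
obs 6: x=0 → posterior Normal(4/3, 33/47)
obs 7: x=-1/2 → posterior Normal(177/163, 99/163)
obs 8: x=-8 → posterior Normal(1/185, 99/185)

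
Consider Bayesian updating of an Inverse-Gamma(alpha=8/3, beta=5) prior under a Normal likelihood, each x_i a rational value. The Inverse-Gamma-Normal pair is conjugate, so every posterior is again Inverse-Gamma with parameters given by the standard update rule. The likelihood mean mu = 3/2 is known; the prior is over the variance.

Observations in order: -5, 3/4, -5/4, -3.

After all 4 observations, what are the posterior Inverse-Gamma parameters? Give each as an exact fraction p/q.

alpha=14/3, beta=645/16

obs 1: x=-5 → posterior Inverse-Gamma(19/6, 209/8)
obs 2: x=3/4 → posterior Inverse-Gamma(11/3, 845/32)
obs 3: x=-5/4 → posterior Inverse-Gamma(25/6, 483/16)
obs 4: x=-3 → posterior Inverse-Gamma(14/3, 645/16)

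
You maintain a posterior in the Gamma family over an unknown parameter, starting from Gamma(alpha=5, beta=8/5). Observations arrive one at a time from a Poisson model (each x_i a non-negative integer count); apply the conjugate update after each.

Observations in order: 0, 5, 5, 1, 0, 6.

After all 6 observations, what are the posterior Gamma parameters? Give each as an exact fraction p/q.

alpha=22, beta=38/5

obs 1: x=0 → posterior Gamma(5, 13/5)
obs 2: x=5 → posterior Gamma(10, 18/5)
obs 3: x=5 → posterior Gamma(15, 23/5)
obs 4: x=1 → posterior Gamma(16, 28/5)
obs 5: x=0 → posterior Gamma(16, 33/5)
obs 6: x=6 → posterior Gamma(22, 38/5)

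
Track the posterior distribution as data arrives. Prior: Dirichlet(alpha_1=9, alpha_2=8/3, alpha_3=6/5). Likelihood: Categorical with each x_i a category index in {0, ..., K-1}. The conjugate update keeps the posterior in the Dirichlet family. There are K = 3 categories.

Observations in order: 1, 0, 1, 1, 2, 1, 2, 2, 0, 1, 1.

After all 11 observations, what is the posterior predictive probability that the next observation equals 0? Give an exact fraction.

obs 1: x=1 → posterior Dirichlet(9, 11/3, 6/5)
obs 2: x=0 → posterior Dirichlet(10, 11/3, 6/5)
obs 3: x=1 → posterior Dirichlet(10, 14/3, 6/5)
obs 4: x=1 → posterior Dirichlet(10, 17/3, 6/5)
obs 5: x=2 → posterior Dirichlet(10, 17/3, 11/5)
obs 6: x=1 → posterior Dirichlet(10, 20/3, 11/5)
obs 7: x=2 → posterior Dirichlet(10, 20/3, 16/5)
obs 8: x=2 → posterior Dirichlet(10, 20/3, 21/5)
obs 9: x=0 → posterior Dirichlet(11, 20/3, 21/5)
obs 10: x=1 → posterior Dirichlet(11, 23/3, 21/5)
obs 11: x=1 → posterior Dirichlet(11, 26/3, 21/5)

165/358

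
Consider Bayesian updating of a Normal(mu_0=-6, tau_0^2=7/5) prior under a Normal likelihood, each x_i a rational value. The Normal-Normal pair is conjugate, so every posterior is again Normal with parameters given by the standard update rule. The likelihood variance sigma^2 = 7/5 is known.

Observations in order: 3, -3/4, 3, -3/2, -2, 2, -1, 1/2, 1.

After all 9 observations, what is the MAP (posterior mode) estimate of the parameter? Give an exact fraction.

obs 1: x=3 → posterior Normal(-3/2, 7/10)
obs 2: x=-3/4 → posterior Normal(-5/4, 7/15)
obs 3: x=3 → posterior Normal(-3/16, 7/20)
obs 4: x=-3/2 → posterior Normal(-9/20, 7/25)
obs 5: x=-2 → posterior Normal(-17/24, 7/30)
obs 6: x=2 → posterior Normal(-9/28, 1/5)
obs 7: x=-1 → posterior Normal(-13/32, 7/40)
obs 8: x=1/2 → posterior Normal(-11/36, 7/45)
obs 9: x=1 → posterior Normal(-7/40, 7/50)

-7/40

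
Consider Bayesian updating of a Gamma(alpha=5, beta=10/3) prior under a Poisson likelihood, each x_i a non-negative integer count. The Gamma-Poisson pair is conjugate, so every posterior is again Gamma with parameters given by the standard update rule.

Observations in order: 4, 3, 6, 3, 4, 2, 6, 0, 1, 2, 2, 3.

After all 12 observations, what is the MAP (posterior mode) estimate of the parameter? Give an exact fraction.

obs 1: x=4 → posterior Gamma(9, 13/3)
obs 2: x=3 → posterior Gamma(12, 16/3)
obs 3: x=6 → posterior Gamma(18, 19/3)
obs 4: x=3 → posterior Gamma(21, 22/3)
obs 5: x=4 → posterior Gamma(25, 25/3)
obs 6: x=2 → posterior Gamma(27, 28/3)
obs 7: x=6 → posterior Gamma(33, 31/3)
obs 8: x=0 → posterior Gamma(33, 34/3)
obs 9: x=1 → posterior Gamma(34, 37/3)
obs 10: x=2 → posterior Gamma(36, 40/3)
obs 11: x=2 → posterior Gamma(38, 43/3)
obs 12: x=3 → posterior Gamma(41, 46/3)

60/23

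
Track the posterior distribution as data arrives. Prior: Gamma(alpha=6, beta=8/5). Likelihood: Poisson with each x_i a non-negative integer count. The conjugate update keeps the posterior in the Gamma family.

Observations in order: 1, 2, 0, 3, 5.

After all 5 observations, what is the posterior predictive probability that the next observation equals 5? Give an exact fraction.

218462284297785057571325702446875/2995611744624698010050259243237376

obs 1: x=1 → posterior Gamma(7, 13/5)
obs 2: x=2 → posterior Gamma(9, 18/5)
obs 3: x=0 → posterior Gamma(9, 23/5)
obs 4: x=3 → posterior Gamma(12, 28/5)
obs 5: x=5 → posterior Gamma(17, 33/5)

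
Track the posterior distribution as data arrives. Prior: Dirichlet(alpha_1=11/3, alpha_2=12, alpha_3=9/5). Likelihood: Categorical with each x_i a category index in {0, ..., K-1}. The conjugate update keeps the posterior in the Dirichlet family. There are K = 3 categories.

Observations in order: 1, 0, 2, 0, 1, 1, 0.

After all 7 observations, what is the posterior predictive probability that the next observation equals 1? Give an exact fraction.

225/367

obs 1: x=1 → posterior Dirichlet(11/3, 13, 9/5)
obs 2: x=0 → posterior Dirichlet(14/3, 13, 9/5)
obs 3: x=2 → posterior Dirichlet(14/3, 13, 14/5)
obs 4: x=0 → posterior Dirichlet(17/3, 13, 14/5)
obs 5: x=1 → posterior Dirichlet(17/3, 14, 14/5)
obs 6: x=1 → posterior Dirichlet(17/3, 15, 14/5)
obs 7: x=0 → posterior Dirichlet(20/3, 15, 14/5)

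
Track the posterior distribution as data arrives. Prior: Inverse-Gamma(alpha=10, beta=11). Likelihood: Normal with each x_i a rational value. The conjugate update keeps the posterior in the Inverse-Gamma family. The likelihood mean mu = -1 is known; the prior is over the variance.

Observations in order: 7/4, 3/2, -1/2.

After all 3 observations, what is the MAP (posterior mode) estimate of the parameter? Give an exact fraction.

obs 1: x=7/4 → posterior Inverse-Gamma(21/2, 473/32)
obs 2: x=3/2 → posterior Inverse-Gamma(11, 573/32)
obs 3: x=-1/2 → posterior Inverse-Gamma(23/2, 577/32)

577/400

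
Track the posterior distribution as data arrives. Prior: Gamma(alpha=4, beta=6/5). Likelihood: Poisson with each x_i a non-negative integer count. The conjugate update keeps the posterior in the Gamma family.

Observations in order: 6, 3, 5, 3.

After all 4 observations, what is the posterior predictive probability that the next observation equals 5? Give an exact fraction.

obs 1: x=6 → posterior Gamma(10, 11/5)
obs 2: x=3 → posterior Gamma(13, 16/5)
obs 3: x=5 → posterior Gamma(18, 21/5)
obs 4: x=3 → posterior Gamma(21, 26/5)

86026082252701167546436568285184000000/596216567187872108348956733961803993281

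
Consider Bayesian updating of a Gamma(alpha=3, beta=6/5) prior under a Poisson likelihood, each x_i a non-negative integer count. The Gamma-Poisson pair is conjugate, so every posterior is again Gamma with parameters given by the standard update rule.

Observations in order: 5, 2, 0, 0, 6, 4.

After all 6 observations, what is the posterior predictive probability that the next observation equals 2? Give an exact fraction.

obs 1: x=5 → posterior Gamma(8, 11/5)
obs 2: x=2 → posterior Gamma(10, 16/5)
obs 3: x=0 → posterior Gamma(10, 21/5)
obs 4: x=0 → posterior Gamma(10, 26/5)
obs 5: x=6 → posterior Gamma(16, 31/5)
obs 6: x=4 → posterior Gamma(20, 36/5)

70179346328929603856153941377024000/302862043149743582494593171234930481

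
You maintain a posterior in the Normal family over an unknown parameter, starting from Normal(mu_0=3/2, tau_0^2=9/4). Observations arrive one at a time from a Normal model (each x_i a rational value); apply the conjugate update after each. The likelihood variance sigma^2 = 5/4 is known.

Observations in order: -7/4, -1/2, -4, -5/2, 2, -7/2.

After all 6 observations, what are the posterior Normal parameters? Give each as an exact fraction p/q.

obs 1: x=-7/4 → posterior Normal(-33/56, 45/56)
obs 2: x=-1/2 → posterior Normal(-51/92, 45/92)
obs 3: x=-4 → posterior Normal(-195/128, 45/128)
obs 4: x=-5/2 → posterior Normal(-285/164, 45/164)
obs 5: x=2 → posterior Normal(-213/200, 9/40)
obs 6: x=-7/2 → posterior Normal(-339/236, 45/236)

mu_0=-339/236, tau_0^2=45/236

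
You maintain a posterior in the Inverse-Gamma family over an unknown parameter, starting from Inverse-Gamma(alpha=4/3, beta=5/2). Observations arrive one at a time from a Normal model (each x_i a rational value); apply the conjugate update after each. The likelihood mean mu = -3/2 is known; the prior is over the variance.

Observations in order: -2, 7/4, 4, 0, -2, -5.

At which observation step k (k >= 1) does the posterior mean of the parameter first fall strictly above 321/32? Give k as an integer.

k = 3

obs 1: x=-2 → posterior Inverse-Gamma(11/6, 21/8)
obs 2: x=7/4 → posterior Inverse-Gamma(7/3, 253/32)
obs 3: x=4 → posterior Inverse-Gamma(17/6, 737/32)
obs 4: x=0 → posterior Inverse-Gamma(10/3, 773/32)
obs 5: x=-2 → posterior Inverse-Gamma(23/6, 777/32)
obs 6: x=-5 → posterior Inverse-Gamma(13/3, 973/32)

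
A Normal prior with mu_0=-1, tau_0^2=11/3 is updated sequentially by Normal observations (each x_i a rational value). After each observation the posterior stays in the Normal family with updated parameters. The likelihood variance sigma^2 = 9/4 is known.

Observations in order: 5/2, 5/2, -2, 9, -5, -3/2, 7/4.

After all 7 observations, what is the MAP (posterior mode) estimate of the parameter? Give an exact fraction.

obs 1: x=5/2 → posterior Normal(83/71, 99/71)
obs 2: x=5/2 → posterior Normal(193/115, 99/115)
obs 3: x=-2 → posterior Normal(35/53, 33/53)
obs 4: x=9 → posterior Normal(501/203, 99/203)
obs 5: x=-5 → posterior Normal(281/247, 99/247)
obs 6: x=-3/2 → posterior Normal(215/291, 33/97)
obs 7: x=7/4 → posterior Normal(292/335, 99/335)

292/335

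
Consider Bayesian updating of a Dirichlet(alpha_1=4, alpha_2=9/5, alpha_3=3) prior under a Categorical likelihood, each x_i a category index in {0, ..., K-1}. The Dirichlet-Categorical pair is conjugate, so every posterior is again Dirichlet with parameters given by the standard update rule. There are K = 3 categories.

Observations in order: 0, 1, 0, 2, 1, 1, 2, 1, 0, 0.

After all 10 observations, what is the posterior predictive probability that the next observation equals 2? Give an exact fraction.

obs 1: x=0 → posterior Dirichlet(5, 9/5, 3)
obs 2: x=1 → posterior Dirichlet(5, 14/5, 3)
obs 3: x=0 → posterior Dirichlet(6, 14/5, 3)
obs 4: x=2 → posterior Dirichlet(6, 14/5, 4)
obs 5: x=1 → posterior Dirichlet(6, 19/5, 4)
obs 6: x=1 → posterior Dirichlet(6, 24/5, 4)
obs 7: x=2 → posterior Dirichlet(6, 24/5, 5)
obs 8: x=1 → posterior Dirichlet(6, 29/5, 5)
obs 9: x=0 → posterior Dirichlet(7, 29/5, 5)
obs 10: x=0 → posterior Dirichlet(8, 29/5, 5)

25/94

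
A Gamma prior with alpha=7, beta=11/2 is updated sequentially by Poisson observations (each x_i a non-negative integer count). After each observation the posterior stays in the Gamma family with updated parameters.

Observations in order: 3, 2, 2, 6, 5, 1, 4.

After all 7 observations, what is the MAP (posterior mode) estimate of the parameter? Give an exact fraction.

obs 1: x=3 → posterior Gamma(10, 13/2)
obs 2: x=2 → posterior Gamma(12, 15/2)
obs 3: x=2 → posterior Gamma(14, 17/2)
obs 4: x=6 → posterior Gamma(20, 19/2)
obs 5: x=5 → posterior Gamma(25, 21/2)
obs 6: x=1 → posterior Gamma(26, 23/2)
obs 7: x=4 → posterior Gamma(30, 25/2)

58/25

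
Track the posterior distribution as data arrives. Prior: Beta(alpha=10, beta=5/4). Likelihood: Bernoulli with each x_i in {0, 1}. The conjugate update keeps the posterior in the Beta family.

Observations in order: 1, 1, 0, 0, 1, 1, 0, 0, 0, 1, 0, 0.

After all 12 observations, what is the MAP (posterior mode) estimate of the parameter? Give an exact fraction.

obs 1: x=1 → posterior Beta(11, 5/4)
obs 2: x=1 → posterior Beta(12, 5/4)
obs 3: x=0 → posterior Beta(12, 9/4)
obs 4: x=0 → posterior Beta(12, 13/4)
obs 5: x=1 → posterior Beta(13, 13/4)
obs 6: x=1 → posterior Beta(14, 13/4)
obs 7: x=0 → posterior Beta(14, 17/4)
obs 8: x=0 → posterior Beta(14, 21/4)
obs 9: x=0 → posterior Beta(14, 25/4)
obs 10: x=1 → posterior Beta(15, 25/4)
obs 11: x=0 → posterior Beta(15, 29/4)
obs 12: x=0 → posterior Beta(15, 33/4)

56/85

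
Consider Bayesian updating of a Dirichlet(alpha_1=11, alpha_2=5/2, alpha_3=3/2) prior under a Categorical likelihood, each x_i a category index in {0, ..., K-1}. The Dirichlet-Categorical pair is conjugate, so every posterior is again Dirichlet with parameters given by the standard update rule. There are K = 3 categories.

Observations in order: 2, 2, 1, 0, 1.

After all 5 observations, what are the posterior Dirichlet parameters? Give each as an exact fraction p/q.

alpha_1=12, alpha_2=9/2, alpha_3=7/2

obs 1: x=2 → posterior Dirichlet(11, 5/2, 5/2)
obs 2: x=2 → posterior Dirichlet(11, 5/2, 7/2)
obs 3: x=1 → posterior Dirichlet(11, 7/2, 7/2)
obs 4: x=0 → posterior Dirichlet(12, 7/2, 7/2)
obs 5: x=1 → posterior Dirichlet(12, 9/2, 7/2)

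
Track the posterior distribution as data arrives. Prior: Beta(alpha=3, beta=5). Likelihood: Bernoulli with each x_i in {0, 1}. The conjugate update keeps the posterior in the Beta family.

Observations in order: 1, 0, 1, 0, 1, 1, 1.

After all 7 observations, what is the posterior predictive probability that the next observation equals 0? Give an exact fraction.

obs 1: x=1 → posterior Beta(4, 5)
obs 2: x=0 → posterior Beta(4, 6)
obs 3: x=1 → posterior Beta(5, 6)
obs 4: x=0 → posterior Beta(5, 7)
obs 5: x=1 → posterior Beta(6, 7)
obs 6: x=1 → posterior Beta(7, 7)
obs 7: x=1 → posterior Beta(8, 7)

7/15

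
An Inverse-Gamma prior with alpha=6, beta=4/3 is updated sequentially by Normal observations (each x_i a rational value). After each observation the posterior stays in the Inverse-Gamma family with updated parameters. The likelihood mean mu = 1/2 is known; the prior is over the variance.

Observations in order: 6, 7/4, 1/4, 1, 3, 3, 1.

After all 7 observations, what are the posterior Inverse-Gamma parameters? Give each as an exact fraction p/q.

obs 1: x=6 → posterior Inverse-Gamma(13/2, 395/24)
obs 2: x=7/4 → posterior Inverse-Gamma(7, 1655/96)
obs 3: x=1/4 → posterior Inverse-Gamma(15/2, 829/48)
obs 4: x=1 → posterior Inverse-Gamma(8, 835/48)
obs 5: x=3 → posterior Inverse-Gamma(17/2, 985/48)
obs 6: x=3 → posterior Inverse-Gamma(9, 1135/48)
obs 7: x=1 → posterior Inverse-Gamma(19/2, 1141/48)

alpha=19/2, beta=1141/48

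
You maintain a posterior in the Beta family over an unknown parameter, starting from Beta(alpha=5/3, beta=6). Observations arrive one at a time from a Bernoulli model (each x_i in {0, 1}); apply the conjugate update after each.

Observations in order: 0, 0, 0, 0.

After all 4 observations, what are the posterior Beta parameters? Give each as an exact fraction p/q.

alpha=5/3, beta=10

obs 1: x=0 → posterior Beta(5/3, 7)
obs 2: x=0 → posterior Beta(5/3, 8)
obs 3: x=0 → posterior Beta(5/3, 9)
obs 4: x=0 → posterior Beta(5/3, 10)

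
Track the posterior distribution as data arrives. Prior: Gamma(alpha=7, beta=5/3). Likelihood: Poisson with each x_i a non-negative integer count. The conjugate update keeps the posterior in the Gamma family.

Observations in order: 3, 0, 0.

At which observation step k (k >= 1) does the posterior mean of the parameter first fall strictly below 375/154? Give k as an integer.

obs 1: x=3 → posterior Gamma(10, 8/3)
obs 2: x=0 → posterior Gamma(10, 11/3)
obs 3: x=0 → posterior Gamma(10, 14/3)

k = 3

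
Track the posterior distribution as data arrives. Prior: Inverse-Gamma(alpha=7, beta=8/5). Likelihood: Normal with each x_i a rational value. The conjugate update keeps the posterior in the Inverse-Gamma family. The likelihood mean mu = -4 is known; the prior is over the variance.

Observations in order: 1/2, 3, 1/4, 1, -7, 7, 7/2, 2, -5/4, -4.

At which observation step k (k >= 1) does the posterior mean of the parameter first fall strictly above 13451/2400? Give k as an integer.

k = 3

obs 1: x=1/2 → posterior Inverse-Gamma(15/2, 469/40)
obs 2: x=3 → posterior Inverse-Gamma(8, 1449/40)
obs 3: x=1/4 → posterior Inverse-Gamma(17/2, 7241/160)
obs 4: x=1 → posterior Inverse-Gamma(9, 9241/160)
obs 5: x=-7 → posterior Inverse-Gamma(19/2, 9961/160)
obs 6: x=7 → posterior Inverse-Gamma(10, 19641/160)
obs 7: x=7/2 → posterior Inverse-Gamma(21/2, 24141/160)
obs 8: x=2 → posterior Inverse-Gamma(11, 27021/160)
obs 9: x=-5/4 → posterior Inverse-Gamma(23/2, 13813/80)
obs 10: x=-4 → posterior Inverse-Gamma(12, 13813/80)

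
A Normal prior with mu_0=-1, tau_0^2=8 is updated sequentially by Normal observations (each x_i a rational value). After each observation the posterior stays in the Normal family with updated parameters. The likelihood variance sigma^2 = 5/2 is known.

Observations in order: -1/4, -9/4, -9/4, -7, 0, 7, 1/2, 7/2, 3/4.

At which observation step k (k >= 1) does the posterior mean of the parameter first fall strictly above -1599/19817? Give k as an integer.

k = 9

obs 1: x=-1/4 → posterior Normal(-3/7, 40/21)
obs 2: x=-9/4 → posterior Normal(-45/37, 40/37)
obs 3: x=-9/4 → posterior Normal(-81/53, 40/53)
obs 4: x=-7 → posterior Normal(-193/69, 40/69)
obs 5: x=0 → posterior Normal(-193/85, 8/17)
obs 6: x=7 → posterior Normal(-81/101, 40/101)
obs 7: x=1/2 → posterior Normal(-73/117, 40/117)
obs 8: x=7/2 → posterior Normal(-17/133, 40/133)
obs 9: x=3/4 → posterior Normal(-5/149, 40/149)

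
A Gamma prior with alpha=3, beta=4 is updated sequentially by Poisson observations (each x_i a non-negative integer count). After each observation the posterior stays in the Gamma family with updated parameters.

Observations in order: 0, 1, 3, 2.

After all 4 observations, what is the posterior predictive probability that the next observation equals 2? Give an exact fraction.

671088640/3486784401

obs 1: x=0 → posterior Gamma(3, 5)
obs 2: x=1 → posterior Gamma(4, 6)
obs 3: x=3 → posterior Gamma(7, 7)
obs 4: x=2 → posterior Gamma(9, 8)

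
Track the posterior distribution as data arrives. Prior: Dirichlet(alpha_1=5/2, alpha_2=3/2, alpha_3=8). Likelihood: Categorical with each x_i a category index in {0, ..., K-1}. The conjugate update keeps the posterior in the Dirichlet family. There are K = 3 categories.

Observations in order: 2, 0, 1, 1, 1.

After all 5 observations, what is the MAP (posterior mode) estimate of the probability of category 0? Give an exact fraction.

obs 1: x=2 → posterior Dirichlet(5/2, 3/2, 9)
obs 2: x=0 → posterior Dirichlet(7/2, 3/2, 9)
obs 3: x=1 → posterior Dirichlet(7/2, 5/2, 9)
obs 4: x=1 → posterior Dirichlet(7/2, 7/2, 9)
obs 5: x=1 → posterior Dirichlet(7/2, 9/2, 9)

5/28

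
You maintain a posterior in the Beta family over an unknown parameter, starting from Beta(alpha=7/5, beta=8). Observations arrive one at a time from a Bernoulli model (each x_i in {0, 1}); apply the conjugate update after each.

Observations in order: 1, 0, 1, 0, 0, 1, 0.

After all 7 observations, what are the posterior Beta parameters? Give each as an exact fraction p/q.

obs 1: x=1 → posterior Beta(12/5, 8)
obs 2: x=0 → posterior Beta(12/5, 9)
obs 3: x=1 → posterior Beta(17/5, 9)
obs 4: x=0 → posterior Beta(17/5, 10)
obs 5: x=0 → posterior Beta(17/5, 11)
obs 6: x=1 → posterior Beta(22/5, 11)
obs 7: x=0 → posterior Beta(22/5, 12)

alpha=22/5, beta=12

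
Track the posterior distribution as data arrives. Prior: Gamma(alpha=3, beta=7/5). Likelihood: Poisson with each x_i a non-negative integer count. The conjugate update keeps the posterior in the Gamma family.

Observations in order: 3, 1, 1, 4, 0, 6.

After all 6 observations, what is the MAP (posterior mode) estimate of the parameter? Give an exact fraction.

obs 1: x=3 → posterior Gamma(6, 12/5)
obs 2: x=1 → posterior Gamma(7, 17/5)
obs 3: x=1 → posterior Gamma(8, 22/5)
obs 4: x=4 → posterior Gamma(12, 27/5)
obs 5: x=0 → posterior Gamma(12, 32/5)
obs 6: x=6 → posterior Gamma(18, 37/5)

85/37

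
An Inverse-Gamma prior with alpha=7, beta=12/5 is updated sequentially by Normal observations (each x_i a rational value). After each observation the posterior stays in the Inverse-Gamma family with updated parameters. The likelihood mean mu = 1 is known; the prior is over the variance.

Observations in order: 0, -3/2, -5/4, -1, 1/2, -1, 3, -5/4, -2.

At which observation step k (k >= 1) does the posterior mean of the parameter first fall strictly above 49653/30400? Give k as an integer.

obs 1: x=0 → posterior Inverse-Gamma(15/2, 29/10)
obs 2: x=-3/2 → posterior Inverse-Gamma(8, 241/40)
obs 3: x=-5/4 → posterior Inverse-Gamma(17/2, 1369/160)
obs 4: x=-1 → posterior Inverse-Gamma(9, 1689/160)
obs 5: x=1/2 → posterior Inverse-Gamma(19/2, 1709/160)
obs 6: x=-1 → posterior Inverse-Gamma(10, 2029/160)
obs 7: x=3 → posterior Inverse-Gamma(21/2, 2349/160)
obs 8: x=-5/4 → posterior Inverse-Gamma(11, 1377/80)
obs 9: x=-2 → posterior Inverse-Gamma(23/2, 1737/80)

k = 8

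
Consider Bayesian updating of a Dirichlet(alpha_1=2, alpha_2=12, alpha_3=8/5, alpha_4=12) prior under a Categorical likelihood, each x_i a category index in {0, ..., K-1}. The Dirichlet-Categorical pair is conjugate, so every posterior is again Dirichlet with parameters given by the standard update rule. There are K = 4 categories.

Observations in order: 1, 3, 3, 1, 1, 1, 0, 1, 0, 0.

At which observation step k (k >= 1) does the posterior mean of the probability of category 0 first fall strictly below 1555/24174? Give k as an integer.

obs 1: x=1 → posterior Dirichlet(2, 13, 8/5, 12)
obs 2: x=3 → posterior Dirichlet(2, 13, 8/5, 13)
obs 3: x=3 → posterior Dirichlet(2, 13, 8/5, 14)
obs 4: x=1 → posterior Dirichlet(2, 14, 8/5, 14)
obs 5: x=1 → posterior Dirichlet(2, 15, 8/5, 14)
obs 6: x=1 → posterior Dirichlet(2, 16, 8/5, 14)
obs 7: x=0 → posterior Dirichlet(3, 16, 8/5, 14)
obs 8: x=1 → posterior Dirichlet(3, 17, 8/5, 14)
obs 9: x=0 → posterior Dirichlet(4, 17, 8/5, 14)
obs 10: x=0 → posterior Dirichlet(5, 17, 8/5, 14)

k = 4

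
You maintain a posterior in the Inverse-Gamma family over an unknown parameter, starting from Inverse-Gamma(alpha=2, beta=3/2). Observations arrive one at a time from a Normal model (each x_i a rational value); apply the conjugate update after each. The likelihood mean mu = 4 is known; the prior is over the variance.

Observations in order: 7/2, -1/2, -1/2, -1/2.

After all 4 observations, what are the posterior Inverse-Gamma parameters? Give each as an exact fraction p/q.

obs 1: x=7/2 → posterior Inverse-Gamma(5/2, 13/8)
obs 2: x=-1/2 → posterior Inverse-Gamma(3, 47/4)
obs 3: x=-1/2 → posterior Inverse-Gamma(7/2, 175/8)
obs 4: x=-1/2 → posterior Inverse-Gamma(4, 32)

alpha=4, beta=32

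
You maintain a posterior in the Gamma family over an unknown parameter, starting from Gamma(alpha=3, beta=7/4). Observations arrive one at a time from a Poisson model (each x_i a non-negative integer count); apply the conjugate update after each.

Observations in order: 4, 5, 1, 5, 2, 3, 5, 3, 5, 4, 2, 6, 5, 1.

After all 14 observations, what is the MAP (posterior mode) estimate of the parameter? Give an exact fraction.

obs 1: x=4 → posterior Gamma(7, 11/4)
obs 2: x=5 → posterior Gamma(12, 15/4)
obs 3: x=1 → posterior Gamma(13, 19/4)
obs 4: x=5 → posterior Gamma(18, 23/4)
obs 5: x=2 → posterior Gamma(20, 27/4)
obs 6: x=3 → posterior Gamma(23, 31/4)
obs 7: x=5 → posterior Gamma(28, 35/4)
obs 8: x=3 → posterior Gamma(31, 39/4)
obs 9: x=5 → posterior Gamma(36, 43/4)
obs 10: x=4 → posterior Gamma(40, 47/4)
obs 11: x=2 → posterior Gamma(42, 51/4)
obs 12: x=6 → posterior Gamma(48, 55/4)
obs 13: x=5 → posterior Gamma(53, 59/4)
obs 14: x=1 → posterior Gamma(54, 63/4)

212/63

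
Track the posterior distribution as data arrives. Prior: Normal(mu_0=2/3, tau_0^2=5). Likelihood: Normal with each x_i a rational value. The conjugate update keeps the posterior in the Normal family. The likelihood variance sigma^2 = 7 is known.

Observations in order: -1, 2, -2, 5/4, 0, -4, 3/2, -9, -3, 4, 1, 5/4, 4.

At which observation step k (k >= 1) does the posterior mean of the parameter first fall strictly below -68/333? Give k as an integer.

k = 6

obs 1: x=-1 → posterior Normal(-1/36, 35/12)
obs 2: x=2 → posterior Normal(29/51, 35/17)
obs 3: x=-2 → posterior Normal(-1/66, 35/22)
obs 4: x=5/4 → posterior Normal(71/324, 35/27)
obs 5: x=0 → posterior Normal(71/384, 35/32)
obs 6: x=-4 → posterior Normal(-169/444, 35/37)
obs 7: x=3/2 → posterior Normal(-79/504, 5/6)
obs 8: x=-9 → posterior Normal(-619/564, 35/47)
obs 9: x=-3 → posterior Normal(-799/624, 35/52)
obs 10: x=4 → posterior Normal(-559/684, 35/57)
obs 11: x=1 → posterior Normal(-499/744, 35/62)
obs 12: x=5/4 → posterior Normal(-106/201, 35/67)
obs 13: x=4 → posterior Normal(-23/108, 35/72)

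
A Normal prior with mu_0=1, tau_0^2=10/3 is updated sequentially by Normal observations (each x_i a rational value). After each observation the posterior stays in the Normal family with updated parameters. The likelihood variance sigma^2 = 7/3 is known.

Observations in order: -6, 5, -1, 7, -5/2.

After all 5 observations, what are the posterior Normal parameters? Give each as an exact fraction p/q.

mu_0=32/57, tau_0^2=70/171

obs 1: x=-6 → posterior Normal(-53/17, 70/51)
obs 2: x=5 → posterior Normal(-1/9, 70/81)
obs 3: x=-1 → posterior Normal(-13/37, 70/111)
obs 4: x=7 → posterior Normal(57/47, 70/141)
obs 5: x=-5/2 → posterior Normal(32/57, 70/171)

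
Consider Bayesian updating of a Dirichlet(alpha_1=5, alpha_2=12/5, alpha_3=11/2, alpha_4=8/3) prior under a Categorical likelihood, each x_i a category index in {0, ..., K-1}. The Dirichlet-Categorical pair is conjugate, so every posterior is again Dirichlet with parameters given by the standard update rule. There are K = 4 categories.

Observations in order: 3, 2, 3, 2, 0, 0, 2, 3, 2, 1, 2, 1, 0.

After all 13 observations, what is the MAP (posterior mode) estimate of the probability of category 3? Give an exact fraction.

obs 1: x=3 → posterior Dirichlet(5, 12/5, 11/2, 11/3)
obs 2: x=2 → posterior Dirichlet(5, 12/5, 13/2, 11/3)
obs 3: x=3 → posterior Dirichlet(5, 12/5, 13/2, 14/3)
obs 4: x=2 → posterior Dirichlet(5, 12/5, 15/2, 14/3)
obs 5: x=0 → posterior Dirichlet(6, 12/5, 15/2, 14/3)
obs 6: x=0 → posterior Dirichlet(7, 12/5, 15/2, 14/3)
obs 7: x=2 → posterior Dirichlet(7, 12/5, 17/2, 14/3)
obs 8: x=3 → posterior Dirichlet(7, 12/5, 17/2, 17/3)
obs 9: x=2 → posterior Dirichlet(7, 12/5, 19/2, 17/3)
obs 10: x=1 → posterior Dirichlet(7, 17/5, 19/2, 17/3)
obs 11: x=2 → posterior Dirichlet(7, 17/5, 21/2, 17/3)
obs 12: x=1 → posterior Dirichlet(7, 22/5, 21/2, 17/3)
obs 13: x=0 → posterior Dirichlet(8, 22/5, 21/2, 17/3)

140/737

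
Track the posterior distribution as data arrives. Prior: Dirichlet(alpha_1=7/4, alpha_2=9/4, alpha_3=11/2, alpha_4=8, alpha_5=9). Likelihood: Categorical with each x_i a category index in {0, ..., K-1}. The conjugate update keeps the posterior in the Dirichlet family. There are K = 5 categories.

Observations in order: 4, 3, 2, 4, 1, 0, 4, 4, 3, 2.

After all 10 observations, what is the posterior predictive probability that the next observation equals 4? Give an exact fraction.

obs 1: x=4 → posterior Dirichlet(7/4, 9/4, 11/2, 8, 10)
obs 2: x=3 → posterior Dirichlet(7/4, 9/4, 11/2, 9, 10)
obs 3: x=2 → posterior Dirichlet(7/4, 9/4, 13/2, 9, 10)
obs 4: x=4 → posterior Dirichlet(7/4, 9/4, 13/2, 9, 11)
obs 5: x=1 → posterior Dirichlet(7/4, 13/4, 13/2, 9, 11)
obs 6: x=0 → posterior Dirichlet(11/4, 13/4, 13/2, 9, 11)
obs 7: x=4 → posterior Dirichlet(11/4, 13/4, 13/2, 9, 12)
obs 8: x=4 → posterior Dirichlet(11/4, 13/4, 13/2, 9, 13)
obs 9: x=3 → posterior Dirichlet(11/4, 13/4, 13/2, 10, 13)
obs 10: x=2 → posterior Dirichlet(11/4, 13/4, 15/2, 10, 13)

26/73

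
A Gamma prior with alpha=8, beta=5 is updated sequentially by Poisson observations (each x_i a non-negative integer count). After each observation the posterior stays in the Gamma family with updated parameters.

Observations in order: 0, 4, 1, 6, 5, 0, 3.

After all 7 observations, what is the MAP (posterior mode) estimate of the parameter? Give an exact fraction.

obs 1: x=0 → posterior Gamma(8, 6)
obs 2: x=4 → posterior Gamma(12, 7)
obs 3: x=1 → posterior Gamma(13, 8)
obs 4: x=6 → posterior Gamma(19, 9)
obs 5: x=5 → posterior Gamma(24, 10)
obs 6: x=0 → posterior Gamma(24, 11)
obs 7: x=3 → posterior Gamma(27, 12)

13/6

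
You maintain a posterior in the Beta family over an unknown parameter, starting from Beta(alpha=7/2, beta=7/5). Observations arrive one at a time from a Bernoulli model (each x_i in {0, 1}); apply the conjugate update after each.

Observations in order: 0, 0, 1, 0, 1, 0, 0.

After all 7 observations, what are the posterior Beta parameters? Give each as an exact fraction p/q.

obs 1: x=0 → posterior Beta(7/2, 12/5)
obs 2: x=0 → posterior Beta(7/2, 17/5)
obs 3: x=1 → posterior Beta(9/2, 17/5)
obs 4: x=0 → posterior Beta(9/2, 22/5)
obs 5: x=1 → posterior Beta(11/2, 22/5)
obs 6: x=0 → posterior Beta(11/2, 27/5)
obs 7: x=0 → posterior Beta(11/2, 32/5)

alpha=11/2, beta=32/5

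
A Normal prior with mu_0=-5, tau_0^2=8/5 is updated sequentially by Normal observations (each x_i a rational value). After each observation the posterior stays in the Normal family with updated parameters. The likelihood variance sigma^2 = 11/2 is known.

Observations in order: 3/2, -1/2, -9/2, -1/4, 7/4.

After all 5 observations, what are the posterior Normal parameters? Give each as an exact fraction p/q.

obs 1: x=3/2 → posterior Normal(-251/71, 88/71)
obs 2: x=-1/2 → posterior Normal(-259/87, 88/87)
obs 3: x=-9/2 → posterior Normal(-331/103, 88/103)
obs 4: x=-1/4 → posterior Normal(-335/119, 88/119)
obs 5: x=7/4 → posterior Normal(-307/135, 88/135)

mu_0=-307/135, tau_0^2=88/135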